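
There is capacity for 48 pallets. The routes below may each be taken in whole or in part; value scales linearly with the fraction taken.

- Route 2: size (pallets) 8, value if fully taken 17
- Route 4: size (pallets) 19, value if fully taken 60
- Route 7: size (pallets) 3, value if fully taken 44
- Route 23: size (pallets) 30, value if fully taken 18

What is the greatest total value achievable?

131.8

Sort by value density: Route 7 44/3≈14.7, Route 4 60/19≈3.16, Route 2 17/8≈2.12, Route 23 18/30≈0.6.
Take all of Route 7 (3 pallets, value 44) — 45 pallets left.
All 19 pallets of Route 4 fit (value 60) — 26 remain.
Take all of Route 2 (8 pallets, value 17) — 18 pallets left.
Only 18 pallets remain; take 18/30 of Route 23 for value 18×18/30 = 10.8.
Total value = 131.8.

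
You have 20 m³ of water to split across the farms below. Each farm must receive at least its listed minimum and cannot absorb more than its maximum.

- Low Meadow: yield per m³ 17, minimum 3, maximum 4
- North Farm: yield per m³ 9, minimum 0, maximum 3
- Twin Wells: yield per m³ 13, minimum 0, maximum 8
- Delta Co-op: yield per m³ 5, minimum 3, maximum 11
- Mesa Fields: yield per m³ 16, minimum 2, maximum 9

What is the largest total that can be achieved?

Meeting every minimum uses 3+0+0+3+2 = 8 m³, leaving 12.
Rank by yield per m³: Low Meadow 17 > Mesa Fields 16 > Twin Wells 13 > North Farm 9 > Delta Co-op 5.
Give Low Meadow 1 more to hit its cap of 4 — 11 left.
Give Mesa Fields 7 more to hit its cap of 9 — 4 left.
Twin Wells: +4 (room for 8) → 4. Pool exhausted.
Total = 17×4 + 13×4 + 5×3 + 16×9 = 279.

279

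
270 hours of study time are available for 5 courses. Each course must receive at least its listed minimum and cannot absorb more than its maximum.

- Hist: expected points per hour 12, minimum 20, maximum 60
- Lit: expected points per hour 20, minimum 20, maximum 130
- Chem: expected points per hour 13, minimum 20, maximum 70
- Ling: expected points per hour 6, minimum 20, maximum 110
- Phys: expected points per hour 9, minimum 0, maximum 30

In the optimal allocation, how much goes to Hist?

Meeting every minimum uses 20+20+20+20+0 = 80 hours, leaving 190.
Order the courses by expected points per hour: Lit 20 > Chem 13 > Hist 12 > Phys 9 > Ling 6.
Lit: +110 to 130 (cap) → 80 left.
Chem takes 50 more to reach its cap of 70 → 30 left.
Hist: +30 (room for 40) → 50. Pool exhausted.

50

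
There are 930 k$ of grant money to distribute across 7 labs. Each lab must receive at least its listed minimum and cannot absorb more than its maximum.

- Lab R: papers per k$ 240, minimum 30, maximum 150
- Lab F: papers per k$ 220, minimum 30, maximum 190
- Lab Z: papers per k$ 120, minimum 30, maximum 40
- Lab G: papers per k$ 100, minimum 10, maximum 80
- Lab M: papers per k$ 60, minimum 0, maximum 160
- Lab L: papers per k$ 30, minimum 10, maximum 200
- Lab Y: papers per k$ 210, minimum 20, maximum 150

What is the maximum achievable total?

Meeting every minimum uses 30+30+30+10+0+10+20 = 130 k$, leaving 800.
Rank by papers per k$: Lab R 240 > Lab F 220 > Lab Y 210 > Lab Z 120 > Lab G 100 > Lab M 60 > Lab L 30.
Lab R takes 120 more to reach its cap of 150 → 680 left.
Give Lab F 160 more to hit its cap of 190 → 520 left.
Give Lab Y 130 more to hit its cap of 150 → 390 left.
Give Lab Z 10 more to hit its cap of 40 → 380 left.
Lab G: +70 to 80 (cap) → 310 left.
Lab M: +160 to 160 (cap) → 150 left.
Only 150 left; Lab L takes them to reach 160.
Total = 240×150 + 220×190 + 120×40 + 100×80 + 60×160 + 30×160 + 210×150 = 136500.

136500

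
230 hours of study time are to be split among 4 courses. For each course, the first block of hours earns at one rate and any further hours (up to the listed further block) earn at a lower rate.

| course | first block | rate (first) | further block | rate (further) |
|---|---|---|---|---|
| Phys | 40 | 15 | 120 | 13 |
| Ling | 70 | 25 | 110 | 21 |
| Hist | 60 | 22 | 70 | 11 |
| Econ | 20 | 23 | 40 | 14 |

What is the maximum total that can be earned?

Order all 8 blocks by rate: Ling/first 25 > Econ/first 23 > Hist/first 22 > Ling/second 21 > Phys/first 15 > Econ/second 14 > Phys/second 13 > Hist/second 11.
Fill Ling first block (70 at 25) → 160 left.
Econ first at 23: fill all 20 → 140 left.
Hist first at 22: fill all 60 → 80 left.
Ling/second: +80 of 110 at 21; pool empty.
Total = 25×70 + 23×20 + 22×60 + 21×80 = 5210.

5210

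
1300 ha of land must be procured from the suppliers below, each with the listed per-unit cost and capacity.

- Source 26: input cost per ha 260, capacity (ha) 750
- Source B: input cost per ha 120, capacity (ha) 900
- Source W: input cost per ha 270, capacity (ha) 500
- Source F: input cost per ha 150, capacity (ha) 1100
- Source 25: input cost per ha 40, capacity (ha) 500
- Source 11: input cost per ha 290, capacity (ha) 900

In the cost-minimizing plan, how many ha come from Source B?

800

Cheapest first:
Source 25 (40): use full 500 — 800 ha to go.
Source B (120): take the remaining 800 — done.
Source F, Source 26, Source W, Source 11: unused.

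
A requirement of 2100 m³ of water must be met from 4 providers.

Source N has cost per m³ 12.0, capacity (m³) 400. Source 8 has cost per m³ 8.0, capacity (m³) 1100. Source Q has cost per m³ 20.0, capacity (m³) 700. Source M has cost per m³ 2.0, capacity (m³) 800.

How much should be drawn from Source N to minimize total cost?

Cheapest first:
Source M at 2.0: take all 800 m³ ; 1300 still needed.
Source 8 at 8.0: take all 1100 m³ ; 200 still needed.
Take 200 from Source N at 12.0 to finish.
Source Q: unused.

200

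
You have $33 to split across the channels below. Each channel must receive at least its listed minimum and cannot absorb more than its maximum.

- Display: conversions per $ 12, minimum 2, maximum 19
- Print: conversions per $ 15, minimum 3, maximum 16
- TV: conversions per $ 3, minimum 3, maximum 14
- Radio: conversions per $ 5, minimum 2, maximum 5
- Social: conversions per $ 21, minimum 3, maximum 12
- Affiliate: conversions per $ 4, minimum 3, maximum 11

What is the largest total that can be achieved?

Meeting every minimum uses 2+3+3+2+3+3 = 16 $, leaving 17.
Rank by conversions per $: Social 21 > Print 15 > Display 12 > Radio 5 > Affiliate 4 > TV 3.
Social: +9 to 12 (cap) ; 8 left.
Print: +8 (room for 13) → 11. Pool exhausted.
Total = 12×2 + 15×11 + 3×3 + 5×2 + 21×12 + 4×3 = 472.

472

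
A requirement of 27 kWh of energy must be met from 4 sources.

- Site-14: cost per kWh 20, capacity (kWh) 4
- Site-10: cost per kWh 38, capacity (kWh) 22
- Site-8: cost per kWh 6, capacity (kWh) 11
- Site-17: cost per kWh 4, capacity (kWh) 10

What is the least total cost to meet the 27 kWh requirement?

262

Use sources in increasing cost order.
Site-17 (4): use full 10 → 17 kWh to go.
Site-8 (6): use full 11 → 6 kWh to go.
Site-14 (20): use full 4 → 2 kWh to go.
Take 2 from Site-10 at 38 to finish.
Cost = 10×4 + 11×6 + 4×20 + 2×38 = 262.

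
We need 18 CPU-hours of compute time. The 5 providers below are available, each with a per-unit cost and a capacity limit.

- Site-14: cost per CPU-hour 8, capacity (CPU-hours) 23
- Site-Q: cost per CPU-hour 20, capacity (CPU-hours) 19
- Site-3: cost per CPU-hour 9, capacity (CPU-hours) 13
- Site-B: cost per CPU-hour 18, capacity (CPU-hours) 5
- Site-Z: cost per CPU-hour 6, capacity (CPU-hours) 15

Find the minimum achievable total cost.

Fill from the cheapest provider first.
Site-Z (6): use full 15 → 3 CPU-hours to go.
Take 3 from Site-14 at 8 to finish.
Site-3, Site-B, Site-Q: unused.
Cost = 15×6 + 3×8 = 114.

114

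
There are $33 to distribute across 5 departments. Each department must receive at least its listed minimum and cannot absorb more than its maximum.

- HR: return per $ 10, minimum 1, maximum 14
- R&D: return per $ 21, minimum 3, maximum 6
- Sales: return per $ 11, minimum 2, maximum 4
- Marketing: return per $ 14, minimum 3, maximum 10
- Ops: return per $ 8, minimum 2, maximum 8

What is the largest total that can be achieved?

Meeting every minimum uses 1+3+2+3+2 = 11 $, leaving 22.
Order the departments by return per $: R&D 21 > Marketing 14 > Sales 11 > HR 10 > Ops 8.
Give R&D 3 more to hit its cap of 6 → 19 left.
Marketing takes 7 more to reach its cap of 10 → 12 left.
Sales: +2 to 4 (cap) → 10 left.
HR: +10 (room for 13) → 11. Pool exhausted.
Total = 10×11 + 21×6 + 11×4 + 14×10 + 8×2 = 436.

436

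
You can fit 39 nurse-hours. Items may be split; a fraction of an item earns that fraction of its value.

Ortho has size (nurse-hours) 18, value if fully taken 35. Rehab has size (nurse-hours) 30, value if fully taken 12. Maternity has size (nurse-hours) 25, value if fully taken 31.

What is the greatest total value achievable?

Rank by value-to-size ratio: Ortho 35/18≈1.94, Maternity 31/25≈1.24, Rehab 12/30≈0.4.
All 18 nurse-hours of Ortho fit (value 35) — 21 remain.
Fill the last 21 nurse-hours with part of Maternity: 21/25 of it earns 26.04.
Total value = 61.04.

61.04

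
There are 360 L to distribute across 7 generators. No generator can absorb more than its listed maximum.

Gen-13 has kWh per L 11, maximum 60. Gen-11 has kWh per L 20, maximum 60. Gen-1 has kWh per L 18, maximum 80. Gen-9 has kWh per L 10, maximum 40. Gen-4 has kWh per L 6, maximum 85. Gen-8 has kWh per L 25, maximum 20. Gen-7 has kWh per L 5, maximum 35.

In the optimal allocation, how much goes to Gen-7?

15

Rank by kWh per L: Gen-8 25 > Gen-11 20 > Gen-1 18 > Gen-13 11 > Gen-9 10 > Gen-4 6 > Gen-7 5.
Gen-8: +20 to 20 (cap) → 340 left.
Give Gen-11 60 to hit its cap of 60 → 280 left.
Give Gen-1 80 to hit its cap of 80 → 200 left.
Give Gen-13 60 to hit its cap of 60 → 140 left.
Give Gen-9 40 to hit its cap of 40 → 100 left.
Gen-4: +85 to 85 (cap) → 15 left.
Gen-7: +15 (room for 35) → 15. Pool exhausted.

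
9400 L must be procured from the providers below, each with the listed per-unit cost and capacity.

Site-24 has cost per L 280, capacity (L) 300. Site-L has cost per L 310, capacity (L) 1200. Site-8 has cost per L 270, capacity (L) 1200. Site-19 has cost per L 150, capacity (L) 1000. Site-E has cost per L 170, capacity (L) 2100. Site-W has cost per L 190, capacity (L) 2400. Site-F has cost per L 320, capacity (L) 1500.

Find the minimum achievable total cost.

Use providers in increasing cost order.
Site-19 at 150: take all 1000 L → 8400 still needed.
Site-E (170): use full 2100 → 6300 L to go.
Site-W (190): use full 2400 → 3900 L to go.
Site-8 at 270: take all 1200 L → 2700 still needed.
Site-24 at 280: take all 300 L → 2400 still needed.
Site-L at 310: take all 1200 L → 1200 still needed.
Take 1200 from Site-F at 320 to finish.
Cost = 1000×150 + 2100×170 + 2400×190 + 1200×270 + 300×280 + 1200×310 + 1200×320 = 2127000.

2127000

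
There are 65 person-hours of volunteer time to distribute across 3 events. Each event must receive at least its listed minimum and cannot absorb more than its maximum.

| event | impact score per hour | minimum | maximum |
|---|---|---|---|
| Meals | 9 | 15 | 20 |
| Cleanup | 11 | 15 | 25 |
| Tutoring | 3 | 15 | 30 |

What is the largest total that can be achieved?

515

Meeting every minimum uses 15+15+15 = 45 person-hours, leaving 20.
Rank by impact score per hour: Cleanup 11 > Meals 9 > Tutoring 3.
Give Cleanup 10 more to hit its cap of 25 ; 10 left.
Give Meals 5 more to hit its cap of 20 ; 5 left.
Tutoring has room for 15 more but only 5 remain, so it gets 20.
Total = 9×20 + 11×25 + 3×20 = 515.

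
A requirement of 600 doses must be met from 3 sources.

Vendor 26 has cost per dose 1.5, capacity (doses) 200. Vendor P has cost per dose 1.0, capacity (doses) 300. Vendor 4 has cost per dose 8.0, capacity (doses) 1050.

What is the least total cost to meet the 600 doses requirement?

1400

Use sources in increasing cost order.
Take 300 from Vendor P at 1.0 — need 300 more.
Vendor 26 at 1.5: take all 200 doses — 100 still needed.
Take 100 from Vendor 4 at 8.0 to finish.
Cost = 300×1.0 + 200×1.5 + 100×8.0 = 1400.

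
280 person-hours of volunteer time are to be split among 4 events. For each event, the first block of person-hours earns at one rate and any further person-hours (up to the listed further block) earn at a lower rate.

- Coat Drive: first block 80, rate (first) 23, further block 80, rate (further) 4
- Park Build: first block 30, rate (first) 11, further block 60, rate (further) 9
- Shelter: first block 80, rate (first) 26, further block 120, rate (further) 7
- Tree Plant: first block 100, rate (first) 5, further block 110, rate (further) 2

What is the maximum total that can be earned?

5000

Order all 8 blocks by rate: Shelter/first 26 > Coat Drive/first 23 > Park Build/first 11 > Park Build/second 9 > Shelter/second 7 > Tree Plant/first 5 > Coat Drive/second 4 > Tree Plant/second 2.
Shelter first at 26: fill all 80 — 200 left.
Coat Drive first at 23: fill all 80 — 120 left.
Fill Park Build first block (30 at 11) — 90 left.
Park Build second at 9: fill all 60 — 30 left.
30 remain; put them into Shelter second at 7.
Total = 26×80 + 23×80 + 11×30 + 9×60 + 7×30 = 5000.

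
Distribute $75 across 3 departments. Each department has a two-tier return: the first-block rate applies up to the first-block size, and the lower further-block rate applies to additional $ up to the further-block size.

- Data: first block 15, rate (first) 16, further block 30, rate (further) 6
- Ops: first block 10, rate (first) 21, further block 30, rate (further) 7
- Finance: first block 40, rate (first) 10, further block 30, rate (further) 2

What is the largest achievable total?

Order all 6 blocks by rate: Ops/T1 21 > Data/T1 16 > Finance/T1 10 > Ops/T2 7 > Data/T2 6 > Finance/T2 2.
Ops T1 at 21: fill all 10 → 65 left.
Data/T1 (16): +15 → 50 left.
Fill Finance T1 block (40 at 10) → 10 left.
Ops T2 at 7: only 10 left, fill 10.
Total = 21×10 + 16×15 + 10×40 + 7×10 = 920.

920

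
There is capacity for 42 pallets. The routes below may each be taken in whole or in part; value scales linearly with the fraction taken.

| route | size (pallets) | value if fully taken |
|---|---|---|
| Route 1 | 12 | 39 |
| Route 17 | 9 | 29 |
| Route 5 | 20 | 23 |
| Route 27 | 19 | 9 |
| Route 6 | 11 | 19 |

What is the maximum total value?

98.5

Sort by value density: Route 1 39/12≈3.25, Route 17 29/9≈3.22, Route 6 19/11≈1.73, Route 5 23/20≈1.15, Route 27 9/19≈0.474.
Route 1: take in full, 12 pallets for value 39 ; 30 left.
Take all of Route 17 (9 pallets, value 29) ; 21 pallets left.
All 11 pallets of Route 6 fit (value 19) ; 10 remain.
10 pallets left: a 10/20 share of Route 5 gives 23×10/20 = 11.5.
Total value = 98.5.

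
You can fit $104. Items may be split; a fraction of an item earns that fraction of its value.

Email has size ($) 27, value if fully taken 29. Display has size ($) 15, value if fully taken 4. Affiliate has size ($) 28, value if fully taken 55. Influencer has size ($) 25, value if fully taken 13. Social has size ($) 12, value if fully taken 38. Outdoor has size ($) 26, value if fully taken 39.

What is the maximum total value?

Rank by value-to-size ratio: Social 38/12≈3.17, Affiliate 55/28≈1.96, Outdoor 39/26≈1.5, Email 29/27≈1.07, Influencer 13/25≈0.52, Display 4/15≈0.267.
Social: take in full, 12 $ for value 38 ; 92 left.
Take all of Affiliate (28 $, value 55) ; 64 $ left.
Outdoor: take in full, 26 $ for value 39 ; 38 left.
All 27 $ of Email fit (value 29) ; 11 remain.
Fill the last 11 $ with part of Influencer: 11/25 of it earns 5.72.
Total value = 166.72.

166.72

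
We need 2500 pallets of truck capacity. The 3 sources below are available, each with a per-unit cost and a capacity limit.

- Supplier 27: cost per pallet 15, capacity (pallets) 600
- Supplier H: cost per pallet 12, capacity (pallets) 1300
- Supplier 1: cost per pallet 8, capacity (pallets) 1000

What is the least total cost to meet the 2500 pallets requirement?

26600

Cheapest first:
Take 1000 from Supplier 1 at 8 — need 1500 more.
Supplier H at 12: take all 1300 pallets — 200 still needed.
Take 200 from Supplier 27 at 15 to finish.
Cost = 1000×8 + 1300×12 + 200×15 = 26600.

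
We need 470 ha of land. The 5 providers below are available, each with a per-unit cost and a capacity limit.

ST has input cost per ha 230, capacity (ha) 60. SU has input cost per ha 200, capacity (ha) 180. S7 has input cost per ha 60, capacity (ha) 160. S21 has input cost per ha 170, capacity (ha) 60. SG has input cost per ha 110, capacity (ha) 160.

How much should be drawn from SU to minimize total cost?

Cheapest first:
S7 (60): use full 160 → 310 ha to go.
Take 160 from SG at 110 → need 150 more.
S21 (170): use full 60 → 90 ha to go.
Take 90 from SU at 200 to finish.
ST: unused.

90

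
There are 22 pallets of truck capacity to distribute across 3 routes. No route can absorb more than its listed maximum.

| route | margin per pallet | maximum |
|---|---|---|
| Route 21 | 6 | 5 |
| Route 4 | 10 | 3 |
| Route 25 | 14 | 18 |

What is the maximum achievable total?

288

Order the routes by margin per pallet: Route 25 14 > Route 4 10 > Route 21 6.
Give Route 25 18 to hit its cap of 18 → 4 left.
Route 4 takes 3 to reach its cap of 3 → 1 left.
Route 21 has room for 5 but only 1 remain, so it gets 1.
Total = 6×1 + 10×3 + 14×18 = 288.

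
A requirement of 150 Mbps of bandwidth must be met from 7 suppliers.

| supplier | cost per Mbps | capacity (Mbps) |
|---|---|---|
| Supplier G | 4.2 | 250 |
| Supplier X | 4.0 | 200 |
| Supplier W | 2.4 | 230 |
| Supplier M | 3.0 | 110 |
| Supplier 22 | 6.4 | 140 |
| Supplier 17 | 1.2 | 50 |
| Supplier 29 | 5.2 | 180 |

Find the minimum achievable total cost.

Cheapest first:
Supplier 17 at 1.2: take all 50 Mbps — 100 still needed.
Supplier W at 2.4: take 100 of its 230 — requirement met.
Supplier M, Supplier X, Supplier G, Supplier 29, Supplier 22: unused.
Cost = 50×1.2 + 100×2.4 = 300.

300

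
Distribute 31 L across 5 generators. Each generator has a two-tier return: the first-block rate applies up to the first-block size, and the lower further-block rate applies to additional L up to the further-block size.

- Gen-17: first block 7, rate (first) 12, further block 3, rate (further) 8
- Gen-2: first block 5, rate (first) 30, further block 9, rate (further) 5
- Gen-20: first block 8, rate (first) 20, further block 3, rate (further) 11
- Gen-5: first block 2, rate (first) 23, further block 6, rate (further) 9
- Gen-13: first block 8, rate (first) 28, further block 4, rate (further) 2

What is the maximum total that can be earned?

675

Order all 10 blocks by rate: Gen-2/first 30 > Gen-13/first 28 > Gen-5/first 23 > Gen-20/first 20 > Gen-17/first 12 > Gen-20/second 11 > Gen-5/second 9 > Gen-17/second 8 > Gen-2/second 5 > Gen-13/second 2.
Fill Gen-2 first block (5 at 30) ; 26 left.
Fill Gen-13 first block (8 at 28) ; 18 left.
Gen-5 first at 23: fill all 2 ; 16 left.
Gen-20 first at 20: fill all 8 ; 8 left.
Gen-17 first at 12: fill all 7 ; 1 left.
Gen-20 second at 11: only 1 left, fill 1.
Total = 30×5 + 28×8 + 23×2 + 20×8 + 12×7 + 11×1 = 675.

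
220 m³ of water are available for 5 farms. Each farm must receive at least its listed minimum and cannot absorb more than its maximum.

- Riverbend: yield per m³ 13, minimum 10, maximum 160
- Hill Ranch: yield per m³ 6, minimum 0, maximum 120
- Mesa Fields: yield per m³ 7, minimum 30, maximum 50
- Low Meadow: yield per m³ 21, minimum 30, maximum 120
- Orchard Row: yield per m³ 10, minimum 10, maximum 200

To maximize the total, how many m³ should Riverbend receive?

Meeting every minimum uses 10+0+30+30+10 = 80 m³, leaving 140.
Order the farms by yield per m³: Low Meadow 21 > Riverbend 13 > Orchard Row 10 > Mesa Fields 7 > Hill Ranch 6.
Low Meadow: +90 to 120 (cap) — 50 left.
Only 50 left; Riverbend takes them to reach 60.

60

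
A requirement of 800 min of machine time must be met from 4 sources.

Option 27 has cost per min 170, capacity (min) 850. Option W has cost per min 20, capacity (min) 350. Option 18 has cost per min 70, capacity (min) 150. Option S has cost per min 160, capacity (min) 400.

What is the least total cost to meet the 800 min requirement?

65500

Cheapest first:
Option W (20): use full 350 → 450 min to go.
Option 18 (70): use full 150 → 300 min to go.
Option S (160): take the remaining 300 → done.
Option 27: unused.
Cost = 350×20 + 150×70 + 300×160 = 65500.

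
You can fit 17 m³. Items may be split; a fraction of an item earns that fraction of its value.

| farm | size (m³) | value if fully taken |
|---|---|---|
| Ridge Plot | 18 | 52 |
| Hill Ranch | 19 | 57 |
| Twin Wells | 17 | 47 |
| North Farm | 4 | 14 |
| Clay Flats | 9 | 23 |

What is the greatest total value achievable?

Rank by value-to-size ratio: North Farm 14/4≈3.5, Hill Ranch 57/19≈3, Ridge Plot 52/18≈2.89, Twin Wells 47/17≈2.76, Clay Flats 23/9≈2.56.
North Farm: take in full, 4 m³ for value 14 ; 13 left.
Fill the last 13 m³ with part of Hill Ranch: 13/19 of it earns 39.
Total value = 53.

53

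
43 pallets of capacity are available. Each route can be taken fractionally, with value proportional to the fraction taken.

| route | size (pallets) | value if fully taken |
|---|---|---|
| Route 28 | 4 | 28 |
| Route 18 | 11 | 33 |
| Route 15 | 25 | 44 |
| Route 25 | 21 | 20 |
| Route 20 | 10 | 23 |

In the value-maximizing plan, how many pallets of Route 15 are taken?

18

Rank by value-to-size ratio: Route 28 28/4≈7, Route 18 33/11≈3, Route 20 23/10≈2.3, Route 15 44/25≈1.76, Route 25 20/21≈0.952.
All 4 pallets of Route 28 fit (value 28) → 39 remain.
Route 18: take in full, 11 pallets for value 33 → 28 left.
Take all of Route 20 (10 pallets, value 23) → 18 pallets left.
Only 18 pallets remain; take 18/25 of Route 15 for value 44×18/25 = 31.68.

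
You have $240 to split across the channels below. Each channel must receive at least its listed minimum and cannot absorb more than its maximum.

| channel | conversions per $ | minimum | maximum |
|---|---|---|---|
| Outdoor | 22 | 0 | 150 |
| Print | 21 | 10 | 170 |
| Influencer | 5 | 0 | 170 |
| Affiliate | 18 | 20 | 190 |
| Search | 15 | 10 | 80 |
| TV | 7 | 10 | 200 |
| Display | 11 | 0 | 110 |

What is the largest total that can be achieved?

Meeting every minimum uses 0+10+0+20+10+10+0 = 50 $, leaving 190.
Rank by conversions per $: Outdoor 22 > Print 21 > Affiliate 18 > Search 15 > Display 11 > TV 7 > Influencer 5.
Outdoor takes 150 more to reach its cap of 150 ; 40 left.
Only 40 left; Print takes them to reach 50.
Total = 22×150 + 21×50 + 18×20 + 15×10 + 7×10 = 4930.

4930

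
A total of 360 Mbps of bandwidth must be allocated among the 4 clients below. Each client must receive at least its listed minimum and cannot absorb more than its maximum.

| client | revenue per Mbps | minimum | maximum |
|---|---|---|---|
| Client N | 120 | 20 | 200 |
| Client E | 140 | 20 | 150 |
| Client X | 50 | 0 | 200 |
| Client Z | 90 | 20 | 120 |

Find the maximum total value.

45600

Meeting every minimum uses 20+20+0+20 = 60 Mbps, leaving 300.
Highest revenue per Mbps first: Client E 140 > Client N 120 > Client Z 90 > Client X 50.
Give Client E 130 more to hit its cap of 150 → 170 left.
Only 170 left; Client N takes them to reach 190.
Total = 120×190 + 140×150 + 90×20 = 45600.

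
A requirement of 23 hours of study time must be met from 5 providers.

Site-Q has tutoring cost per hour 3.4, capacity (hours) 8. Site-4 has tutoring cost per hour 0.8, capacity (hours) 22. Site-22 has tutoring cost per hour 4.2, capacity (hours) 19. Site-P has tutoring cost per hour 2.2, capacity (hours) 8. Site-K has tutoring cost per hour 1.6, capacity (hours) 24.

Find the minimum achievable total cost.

19.2

Use providers in increasing cost order.
Site-4 (0.8): use full 22 ; 1 hours to go.
Site-K (1.6): take the remaining 1 ; done.
Site-P, Site-Q, Site-22: unused.
Cost = 22×0.8 + 1×1.6 = 19.2.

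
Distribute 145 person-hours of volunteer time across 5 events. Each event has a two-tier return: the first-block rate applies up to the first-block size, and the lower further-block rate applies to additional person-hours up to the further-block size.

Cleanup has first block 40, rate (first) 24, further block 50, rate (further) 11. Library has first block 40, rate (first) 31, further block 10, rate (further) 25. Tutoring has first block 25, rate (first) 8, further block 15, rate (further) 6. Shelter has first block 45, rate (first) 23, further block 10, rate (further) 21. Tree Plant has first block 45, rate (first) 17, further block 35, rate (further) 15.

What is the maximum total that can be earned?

Treat each block as its own option and order by rate: Library/tier1 31 > Library/tier2 25 > Cleanup/tier1 24 > Shelter/tier1 23 > Shelter/tier2 21 > Tree Plant/tier1 17 > Tree Plant/tier2 15 > Cleanup/tier2 11 > Tutoring/tier1 8 > Tutoring/tier2 6.
Fill Library tier1 block (40 at 31) ; 105 left.
Library tier2 at 25: fill all 10 ; 95 left.
Fill Cleanup tier1 block (40 at 24) ; 55 left.
Shelter/tier1 (23): +45 ; 10 left.
Fill Shelter tier2 block (10 at 21) ; 0 left.
Total = 31×40 + 25×10 + 24×40 + 23×45 + 21×10 = 3695.

3695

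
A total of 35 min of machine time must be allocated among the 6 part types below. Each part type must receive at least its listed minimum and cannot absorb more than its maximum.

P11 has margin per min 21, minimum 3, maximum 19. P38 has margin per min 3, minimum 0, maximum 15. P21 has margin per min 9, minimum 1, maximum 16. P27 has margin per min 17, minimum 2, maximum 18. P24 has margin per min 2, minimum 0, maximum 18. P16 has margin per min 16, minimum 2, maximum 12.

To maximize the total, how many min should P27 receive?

Meeting every minimum uses 3+0+1+2+0+2 = 8 min, leaving 27.
Rank by margin per min: P11 21 > P27 17 > P16 16 > P21 9 > P38 3 > P24 2.
P11: +16 to 19 (cap) ; 11 left.
P27 has room for 16 more but only 11 remain, so it gets 13.

13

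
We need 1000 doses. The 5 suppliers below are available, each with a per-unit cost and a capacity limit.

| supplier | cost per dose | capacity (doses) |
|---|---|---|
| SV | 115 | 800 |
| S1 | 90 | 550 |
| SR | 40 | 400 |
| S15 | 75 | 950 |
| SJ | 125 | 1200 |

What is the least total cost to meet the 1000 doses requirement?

Use suppliers in increasing cost order.
Take 400 from SR at 40 — need 600 more.
S15 at 75: take 600 of its 950 — requirement met.
S1, SV, SJ: unused.
Cost = 400×40 + 600×75 = 61000.

61000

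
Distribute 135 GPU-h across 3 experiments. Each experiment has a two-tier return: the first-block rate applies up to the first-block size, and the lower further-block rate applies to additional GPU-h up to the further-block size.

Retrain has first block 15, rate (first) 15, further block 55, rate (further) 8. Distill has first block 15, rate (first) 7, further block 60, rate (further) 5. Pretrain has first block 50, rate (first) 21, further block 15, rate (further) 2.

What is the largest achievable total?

Order all 6 blocks by rate: Pretrain/T1 21 > Retrain/T1 15 > Retrain/T2 8 > Distill/T1 7 > Distill/T2 5 > Pretrain/T2 2.
Pretrain/T1 (21): +50 → 85 left.
Fill Retrain T1 block (15 at 15) → 70 left.
Retrain/T2 (8): +55 → 15 left.
Fill Distill T1 block (15 at 7) → 0 left.
Total = 21×50 + 15×15 + 8×55 + 7×15 = 1820.

1820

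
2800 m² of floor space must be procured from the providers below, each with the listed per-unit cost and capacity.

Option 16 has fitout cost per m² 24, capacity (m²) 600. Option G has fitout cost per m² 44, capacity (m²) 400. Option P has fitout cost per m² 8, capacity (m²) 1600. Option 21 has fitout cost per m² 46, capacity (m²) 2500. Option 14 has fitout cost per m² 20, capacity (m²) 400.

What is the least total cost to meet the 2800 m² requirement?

44000

Cheapest first:
Option P (8): use full 1600 ; 1200 m² to go.
Take 400 from Option 14 at 20 ; need 800 more.
Take 600 from Option 16 at 24 ; need 200 more.
Option G at 44: take 200 of its 400 ; requirement met.
Option 21: unused.
Cost = 1600×8 + 400×20 + 600×24 + 200×44 = 44000.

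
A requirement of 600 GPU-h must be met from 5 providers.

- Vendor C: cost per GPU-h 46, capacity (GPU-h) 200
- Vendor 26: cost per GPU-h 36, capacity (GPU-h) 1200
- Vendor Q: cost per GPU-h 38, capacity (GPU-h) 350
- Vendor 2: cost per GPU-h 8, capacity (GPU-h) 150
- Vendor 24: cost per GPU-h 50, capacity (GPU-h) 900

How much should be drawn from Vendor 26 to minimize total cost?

Fill from the cheapest provider first.
Vendor 2 at 8: take all 150 GPU-h — 450 still needed.
Take 450 from Vendor 26 at 36 to finish.
Vendor Q, Vendor C, Vendor 24: unused.

450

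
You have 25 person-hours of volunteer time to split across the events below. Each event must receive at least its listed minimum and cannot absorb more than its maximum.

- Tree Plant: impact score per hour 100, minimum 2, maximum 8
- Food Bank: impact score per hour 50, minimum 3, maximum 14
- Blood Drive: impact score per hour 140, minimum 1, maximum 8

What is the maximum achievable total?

2370

Meeting every minimum uses 2+3+1 = 6 person-hours, leaving 19.
Order the events by impact score per hour: Blood Drive 140 > Tree Plant 100 > Food Bank 50.
Blood Drive: +7 to 8 (cap) ; 12 left.
Give Tree Plant 6 more to hit its cap of 8 ; 6 left.
Food Bank: +6 (room for 11) → 9. Pool exhausted.
Total = 100×8 + 50×9 + 140×8 = 2370.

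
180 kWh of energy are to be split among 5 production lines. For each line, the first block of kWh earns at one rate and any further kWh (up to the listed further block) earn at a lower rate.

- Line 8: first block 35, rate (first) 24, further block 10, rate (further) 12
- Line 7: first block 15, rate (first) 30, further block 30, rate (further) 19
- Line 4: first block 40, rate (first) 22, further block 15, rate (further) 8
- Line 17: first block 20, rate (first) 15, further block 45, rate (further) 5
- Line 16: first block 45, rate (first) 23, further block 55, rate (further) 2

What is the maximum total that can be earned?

Order all 10 blocks by rate: Line 7/T1 30 > Line 8/T1 24 > Line 16/T1 23 > Line 4/T1 22 > Line 7/T2 19 > Line 17/T1 15 > Line 8/T2 12 > Line 4/T2 8 > Line 17/T2 5 > Line 16/T2 2.
Line 7/T1 (30): +15 → 165 left.
Line 8 T1 at 24: fill all 35 → 130 left.
Fill Line 16 T1 block (45 at 23) → 85 left.
Line 4 T1 at 22: fill all 40 → 45 left.
Line 7 T2 at 19: fill all 30 → 15 left.
Line 17 T1 at 15: only 15 left, fill 15.
Total = 30×15 + 24×35 + 23×45 + 22×40 + 19×30 + 15×15 = 4000.

4000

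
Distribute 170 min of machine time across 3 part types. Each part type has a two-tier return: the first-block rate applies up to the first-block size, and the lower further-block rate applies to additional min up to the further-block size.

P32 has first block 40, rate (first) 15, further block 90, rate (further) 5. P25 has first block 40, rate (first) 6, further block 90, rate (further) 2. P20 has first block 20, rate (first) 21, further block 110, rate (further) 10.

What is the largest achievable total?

Rank every tier by rate: P20/first 21 > P32/first 15 > P20/second 10 > P25/first 6 > P32/second 5 > P25/second 2.
P20/first (21): +20 — 150 left.
P32 first at 15: fill all 40 — 110 left.
P20/second (10): +110 — 0 left.
Total = 21×20 + 15×40 + 10×110 = 2120.

2120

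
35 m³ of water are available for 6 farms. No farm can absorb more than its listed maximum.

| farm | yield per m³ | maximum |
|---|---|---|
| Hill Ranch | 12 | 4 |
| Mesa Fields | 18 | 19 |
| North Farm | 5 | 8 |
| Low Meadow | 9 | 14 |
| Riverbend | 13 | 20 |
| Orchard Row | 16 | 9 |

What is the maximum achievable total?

Order the farms by yield per m³: Mesa Fields 18 > Orchard Row 16 > Riverbend 13 > Hill Ranch 12 > Low Meadow 9 > North Farm 5.
Give Mesa Fields 19 to hit its cap of 19 ; 16 left.
Orchard Row takes 9 to reach its cap of 9 ; 7 left.
Riverbend: +7 (room for 20) → 7. Pool exhausted.
Total = 18×19 + 13×7 + 16×9 = 577.

577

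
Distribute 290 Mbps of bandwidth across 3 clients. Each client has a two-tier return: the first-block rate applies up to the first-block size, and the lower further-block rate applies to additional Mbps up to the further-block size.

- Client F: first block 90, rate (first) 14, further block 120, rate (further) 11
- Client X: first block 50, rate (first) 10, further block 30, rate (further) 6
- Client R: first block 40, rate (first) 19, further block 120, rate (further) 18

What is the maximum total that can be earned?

4620

Order all 6 blocks by rate: Client R/first 19 > Client R/second 18 > Client F/first 14 > Client F/second 11 > Client X/first 10 > Client X/second 6.
Client R/first (19): +40 — 250 left.
Client R/second (18): +120 — 130 left.
Client F/first (14): +90 — 40 left.
40 remain; put them into Client F second at 11.
Total = 19×40 + 18×120 + 14×90 + 11×40 = 4620.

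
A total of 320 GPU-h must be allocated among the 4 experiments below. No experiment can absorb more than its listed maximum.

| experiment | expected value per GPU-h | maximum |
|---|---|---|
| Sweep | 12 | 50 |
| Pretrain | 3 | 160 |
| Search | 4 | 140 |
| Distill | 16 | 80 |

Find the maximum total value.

Order the experiments by expected value per GPU-h: Distill 16 > Sweep 12 > Search 4 > Pretrain 3.
Give Distill 80 to hit its cap of 80 → 240 left.
Sweep takes 50 to reach its cap of 50 → 190 left.
Search takes 140 to reach its cap of 140 → 50 left.
Only 50 left; Pretrain takes them to reach 50.
Total = 12×50 + 3×50 + 4×140 + 16×80 = 2590.

2590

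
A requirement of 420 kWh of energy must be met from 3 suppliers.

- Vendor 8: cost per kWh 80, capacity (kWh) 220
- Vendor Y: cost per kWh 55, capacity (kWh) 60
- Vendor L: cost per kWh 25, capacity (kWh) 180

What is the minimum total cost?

22200

Fill from the cheapest supplier first.
Vendor L (25): use full 180 — 240 kWh to go.
Take 60 from Vendor Y at 55 — need 180 more.
Vendor 8 (80): take the remaining 180 — done.
Cost = 180×25 + 60×55 + 180×80 = 22200.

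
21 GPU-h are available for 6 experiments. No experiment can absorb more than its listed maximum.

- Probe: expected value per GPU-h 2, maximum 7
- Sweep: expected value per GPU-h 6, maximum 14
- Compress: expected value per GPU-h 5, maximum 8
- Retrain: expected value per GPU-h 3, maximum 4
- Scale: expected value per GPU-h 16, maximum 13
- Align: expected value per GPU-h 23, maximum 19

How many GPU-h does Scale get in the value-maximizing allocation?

Rank by expected value per GPU-h: Align 23 > Scale 16 > Sweep 6 > Compress 5 > Retrain 3 > Probe 2.
Align takes 19 to reach its cap of 19 → 2 left.
Scale has room for 13 but only 2 remain, so it gets 2.

2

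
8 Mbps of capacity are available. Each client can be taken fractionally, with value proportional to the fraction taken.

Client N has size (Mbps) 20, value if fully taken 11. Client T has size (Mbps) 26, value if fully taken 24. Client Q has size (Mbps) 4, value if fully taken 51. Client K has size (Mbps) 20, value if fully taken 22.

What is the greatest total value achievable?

Sort by value density: Client Q 51/4≈12.8, Client K 22/20≈1.1, Client T 24/26≈0.923, Client N 11/20≈0.55.
Take all of Client Q (4 Mbps, value 51) ; 4 Mbps left.
4 Mbps left: a 4/20 share of Client K gives 22×4/20 = 4.4.
Total value = 55.4.

55.4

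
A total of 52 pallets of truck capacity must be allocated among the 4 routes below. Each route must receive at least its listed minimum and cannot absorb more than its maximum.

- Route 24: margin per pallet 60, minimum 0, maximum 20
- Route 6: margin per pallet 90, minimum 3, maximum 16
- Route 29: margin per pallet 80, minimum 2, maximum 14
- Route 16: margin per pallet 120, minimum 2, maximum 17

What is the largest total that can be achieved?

4900

Meeting every minimum uses 0+3+2+2 = 7 pallets, leaving 45.
Rank by margin per pallet: Route 16 120 > Route 6 90 > Route 29 80 > Route 24 60.
Route 16: +15 to 17 (cap) ; 30 left.
Route 6: +13 to 16 (cap) ; 17 left.
Route 29: +12 to 14 (cap) ; 5 left.
Only 5 left; Route 24 takes them to reach 5.
Total = 60×5 + 90×16 + 80×14 + 120×17 = 4900.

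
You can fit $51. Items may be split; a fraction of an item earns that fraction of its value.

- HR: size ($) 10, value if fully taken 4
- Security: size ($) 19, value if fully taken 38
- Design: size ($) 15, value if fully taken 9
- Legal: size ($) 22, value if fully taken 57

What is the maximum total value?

Best value per unit of size first: Legal 57/22≈2.59, Security 38/19≈2, Design 9/15≈0.6, HR 4/10≈0.4.
Take all of Legal (22 $, value 57) ; 29 $ left.
Take all of Security (19 $, value 38) ; 10 $ left.
Only 10 $ remain; take 10/15 of Design for value 9×10/15 = 6.
Total value = 101.

101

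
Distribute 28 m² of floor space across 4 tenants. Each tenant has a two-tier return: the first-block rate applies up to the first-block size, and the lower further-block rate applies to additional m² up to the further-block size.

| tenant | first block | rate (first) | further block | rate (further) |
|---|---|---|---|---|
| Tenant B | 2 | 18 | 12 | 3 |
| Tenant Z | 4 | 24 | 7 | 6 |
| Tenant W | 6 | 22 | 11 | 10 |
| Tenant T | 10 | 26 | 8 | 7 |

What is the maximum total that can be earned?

Rank every tier by rate: Tenant T/first 26 > Tenant Z/first 24 > Tenant W/first 22 > Tenant B/first 18 > Tenant W/second 10 > Tenant T/second 7 > Tenant Z/second 6 > Tenant B/second 3.
Tenant T first at 26: fill all 10 → 18 left.
Tenant Z/first (24): +4 → 14 left.
Fill Tenant W first block (6 at 22) → 8 left.
Tenant B/first (18): +2 → 6 left.
6 remain; put them into Tenant W second at 10.
Total = 26×10 + 24×4 + 22×6 + 18×2 + 10×6 = 584.

584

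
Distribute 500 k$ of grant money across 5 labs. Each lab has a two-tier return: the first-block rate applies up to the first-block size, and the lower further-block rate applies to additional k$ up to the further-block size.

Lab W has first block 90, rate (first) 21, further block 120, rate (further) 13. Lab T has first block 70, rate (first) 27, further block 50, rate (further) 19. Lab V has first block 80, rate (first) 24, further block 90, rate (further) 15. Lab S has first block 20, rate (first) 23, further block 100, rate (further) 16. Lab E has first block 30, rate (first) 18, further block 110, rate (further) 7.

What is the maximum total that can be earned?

Treat each block as its own option and order by rate: Lab T/tier1 27 > Lab V/tier1 24 > Lab S/tier1 23 > Lab W/tier1 21 > Lab T/tier2 19 > Lab E/tier1 18 > Lab S/tier2 16 > Lab V/tier2 15 > Lab W/tier2 13 > Lab E/tier2 7.
Fill Lab T tier1 block (70 at 27) — 430 left.
Lab V/tier1 (24): +80 — 350 left.
Fill Lab S tier1 block (20 at 23) — 330 left.
Lab W/tier1 (21): +90 — 240 left.
Lab T/tier2 (19): +50 — 190 left.
Lab E tier1 at 18: fill all 30 — 160 left.
Fill Lab S tier2 block (100 at 16) — 60 left.
60 remain; put them into Lab V tier2 at 15.
Total = 27×70 + 24×80 + 23×20 + 21×90 + 19×50 + 18×30 + 16×100 + 15×60 = 10150.

10150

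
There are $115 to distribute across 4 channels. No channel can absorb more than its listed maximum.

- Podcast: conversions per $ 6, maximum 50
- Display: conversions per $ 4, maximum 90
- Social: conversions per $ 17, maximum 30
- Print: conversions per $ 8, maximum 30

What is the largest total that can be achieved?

Highest conversions per $ first: Social 17 > Print 8 > Podcast 6 > Display 4.
Social takes 30 to reach its cap of 30 — 85 left.
Give Print 30 to hit its cap of 30 — 55 left.
Give Podcast 50 to hit its cap of 50 — 5 left.
Only 5 left; Display takes them to reach 5.
Total = 6×50 + 4×5 + 17×30 + 8×30 = 1070.

1070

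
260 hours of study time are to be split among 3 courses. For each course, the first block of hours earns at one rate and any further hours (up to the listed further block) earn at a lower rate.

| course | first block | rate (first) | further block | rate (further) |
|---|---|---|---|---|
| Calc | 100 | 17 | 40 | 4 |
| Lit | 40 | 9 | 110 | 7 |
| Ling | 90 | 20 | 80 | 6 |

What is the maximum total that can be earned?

4070

Order all 6 blocks by rate: Ling/first 20 > Calc/first 17 > Lit/first 9 > Lit/second 7 > Ling/second 6 > Calc/second 4.
Fill Ling first block (90 at 20) ; 170 left.
Calc/first (17): +100 ; 70 left.
Lit first at 9: fill all 40 ; 30 left.
Lit second at 7: only 30 left, fill 30.
Total = 20×90 + 17×100 + 9×40 + 7×30 = 4070.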